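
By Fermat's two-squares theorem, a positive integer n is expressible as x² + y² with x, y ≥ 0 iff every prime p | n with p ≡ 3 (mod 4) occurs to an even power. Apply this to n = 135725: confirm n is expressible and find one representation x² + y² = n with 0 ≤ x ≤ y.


Step 1: Factor n = 135725 = 5^2 · 61 · 89.
Step 2: Check the mod-4 condition on each prime factor: 5 ≡ 1 (mod 4), exponent 2; 61 ≡ 1 (mod 4), exponent 1; 89 ≡ 1 (mod 4), exponent 1.
All primes ≡ 3 (mod 4) appear to even exponent (or don't appear), so by the two-squares theorem n IS expressible as a sum of two squares.
Step 3: Build a representation. Group n = k² · m with k = 5 and m = 61 · 89 = 5429 (a product of primes ≡ 1 (mod 4)); a representation of m scales to one of n via (k·x)² + (k·y)² = k²(x² + y²). Each prime p ≡ 1 (mod 4) is itself a sum of two squares; find a² by testing p − a² for a perfect square:
  61: 61 − 1² = 60, 61 − 2² = 57, 61 − 3² = 52, 61 − 4² = 45, 61 − 5² = 36 = 6² ⇒ 61 = 5² + 6².
  89: 89 − 1² = 88, 89 − 2² = 85, 89 − 3² = 80, 89 − 4² = 73, 89 − 5² = 64 = 8² ⇒ 89 = 5² + 8².
  Combine using the Brahmagupta–Fibonacci identity (a² + b²)(c² + d²) = (ac − bd)² + (ad + bc)² = (ac + bd)² + (ad − bc)²:
  61 · 89 = 5429: from (5² + 6²)(5² + 8²), take (5·5 − 6·8, 5·8 + 6·5) = (25 − 48, 40 + 30) = (-23, 70); dropping signs (only squares matter) gives (23, 70); check 23² + 70² = 529 + 4900 = 5429 ✓.
  Scale by k = 5: (5·23, 5·70) = (115, 350).
Step 4: Order so x ≤ y and verify: 115² + 350² = 13225 + 122500 = 135725 = n. ✓

n = 135725 = 115² + 350² (one valid representation with x ≤ y).


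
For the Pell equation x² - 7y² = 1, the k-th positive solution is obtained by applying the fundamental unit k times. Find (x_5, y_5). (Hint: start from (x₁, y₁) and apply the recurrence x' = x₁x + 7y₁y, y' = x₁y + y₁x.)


Step 1: Find the fundamental solution (x₁, y₁) of x² - 7y² = 1.
  Expand √7 as a continued fraction. a₀ = ⌊√7⌋ = 2; iterate m_{k+1} = d_k·a_k − m_k, d_{k+1} = (7 − m_{k+1}²)/d_k, a_{k+1} = ⌊(a₀ + m_{k+1})/d_{k+1}⌋ (starting m₀ = 0, d₀ = 1), with convergents p_k = a_k·p_{k-1} + p_{k-2}, q_k = a_k·q_{k-1} + q_{k-2} (p₋₁ = 1, q₋₁ = 0):
  k = 0: a₀ = 2; p₀/q₀ = 2/1; p₀² − 7·q₀² = 4 − 7 = -3.
  k = 1: m = 2, d = 3, a = ⌊(2 + 2)/3⌋ = 1; p/q = (1·2 + 1)/(1·1 + 0) = 3/1; p² − 7·q² = 9 − 7 = 2.
  k = 2: m = 1, d = 2, a = ⌊(2 + 1)/2⌋ = 1; p/q = (1·3 + 2)/(1·1 + 1) = 5/2; p² − 7·q² = 25 − 28 = -3.
  k = 3: m = 1, d = 3, a = ⌊(2 + 1)/3⌋ = 1; p/q = (1·5 + 3)/(1·2 + 1) = 8/3; p² − 7·q² = 64 − 63 = 1.
  The first convergent with p² − 7·q² = 1 gives the fundamental solution (x₁, y₁) = (8, 3).
Step 2: Apply the recurrence (x_{n+1}, y_{n+1}) = (x₁x_n + 7y₁y_n, x₁y_n + y₁x_n) repeatedly.
  From (x_1, y_1) = (8, 3): x_2 = 8·8 + 7·3·3 = 127; y_2 = 8·3 + 3·8 = 48.
  From (x_2, y_2) = (127, 48): x_3 = 8·127 + 7·3·48 = 2024; y_3 = 8·48 + 3·127 = 765.
  From (x_3, y_3) = (2024, 765): x_4 = 8·2024 + 7·3·765 = 32257; y_4 = 8·765 + 3·2024 = 12192.
  From (x_4, y_4) = (32257, 12192): x_5 = 8·32257 + 7·3·12192 = 514088; y_5 = 8·12192 + 3·32257 = 194307.
Step 3: Verify x_5² - 7·y_5² = 264286471744 - 264286471743 = 1 (should be 1). ✓

(x_1, y_1) = (8, 3); (x_5, y_5) = (514088, 194307).


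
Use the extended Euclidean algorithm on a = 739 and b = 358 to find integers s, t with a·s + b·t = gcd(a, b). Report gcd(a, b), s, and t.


Euclidean algorithm on (739, 358) — divide until remainder is 0:
  739 = 2 · 358 + 23
  358 = 15 · 23 + 13
  23 = 1 · 13 + 10
  13 = 1 · 10 + 3
  10 = 3 · 3 + 1
  3 = 3 · 1 + 0
gcd(739, 358) = 1.
Track Bezout coefficients alongside the remainders: start with r₀ = 739 = a·1 + b·0 (s = 1, t = 0) and r₁ = 358 = a·0 + b·1 (s = 0, t = 1); each new remainder r_{k+1} = r_{k-1} − q_k·r_k inherits s_{k+1} = s_{k-1} − q_k·s_k, t_{k+1} = t_{k-1} − q_k·t_k, so r_k = a·s_k + b·t_k at every step:
  q = 2: r = 23, s = 1 − 2·0 = 1, t = 0 − 2·1 = -2  (check: 739·1 + 358·(-2) = 23)
  q = 15: r = 13, s = 0 − 15·1 = -15, t = 1 − 15·(-2) = 31  (check: 739·(-15) + 358·31 = 13)
  q = 1: r = 10, s = 1 − 1·(-15) = 16, t = -2 − 1·31 = -33  (check: 739·16 + 358·(-33) = 10)
  q = 1: r = 3, s = -15 − 1·16 = -31, t = 31 − 1·(-33) = 64  (check: 739·(-31) + 358·64 = 3)
  q = 3: r = 1, s = 16 − 3·(-31) = 109, t = -33 − 3·64 = -225  (check: 739·109 + 358·(-225) = 1)
The row with r = 1 (the gcd) gives the Bezout coefficients s = 109, t = -225.
Result: 739 · (109) + 358 · (-225) = 1.

gcd(739, 358) = 1; s = 109, t = -225 (check: 739·109 + 358·(-225) = 1).


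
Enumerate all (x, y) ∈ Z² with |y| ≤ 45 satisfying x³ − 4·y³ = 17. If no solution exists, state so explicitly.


The equation is x³ - 4y³ = 17. For fixed y, x³ = 4·y³ + 17, so a solution requires the RHS to be a perfect cube.
Strategy: iterate y from -45 to 45, compute RHS = 4·y³ + 17, and check whether it is a (positive or negative) perfect cube.
Check small values of y:
  y = 0: RHS = 17 is not a perfect cube.
  y = 1: RHS = 21 is not a perfect cube.
  y = -1: RHS = 13 is not a perfect cube.
  y = 2: RHS = 49 is not a perfect cube.
  y = -2: RHS = -15 is not a perfect cube.
  y = 3: RHS = 125 = (5)³ ⇒ x = 5 works.
  y = -3: RHS = -91 is not a perfect cube.
Continuing the search up to |y| = 45 finds no further solutions beyond those listed.
Collected solutions: (5, 3).

Solutions (with |y| ≤ 45): (5, 3).


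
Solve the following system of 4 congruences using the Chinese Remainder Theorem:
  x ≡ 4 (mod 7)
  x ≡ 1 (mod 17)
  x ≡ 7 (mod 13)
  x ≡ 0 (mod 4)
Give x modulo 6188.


Product of moduli M = 7 · 17 · 13 · 4 = 6188.
Merge one congruence at a time:
  Start: x ≡ 4 (mod 7).
  Combine with x ≡ 1 (mod 17); new modulus lcm = 119.
    Write x = 4 + 7·t and substitute into x ≡ 1 (mod 17): 7·t ≡ 1 − 4 = -3 (mod 17).
    Reduce coefficients mod 17: 7·t ≡ 14 (mod 17).
    The inverse of 7 mod 17 is 5 (since 7·5 = 35 = 2·17 + 1), so t ≡ 5·14 = 70 ≡ 2 (mod 17).
    Then x = 4 + 7·2 = 18, valid modulo lcm(7, 17) = 119: x ≡ 18 (mod 119).
  Combine with x ≡ 7 (mod 13); new modulus lcm = 1547.
    Write x = 18 + 119·t and substitute into x ≡ 7 (mod 13): 119·t ≡ 7 − 18 = -11 (mod 13).
    Reduce coefficients mod 13: 2·t ≡ 2 (mod 13).
    The inverse of 2 mod 13 is 7 (since 2·7 = 14 = 1·13 + 1), so t ≡ 7·2 = 14 ≡ 1 (mod 13).
    Then x = 18 + 119·1 = 137, valid modulo lcm(119, 13) = 1547: x ≡ 137 (mod 1547).
  Combine with x ≡ 0 (mod 4); new modulus lcm = 6188.
    Write x = 137 + 1547·t and substitute into x ≡ 0 (mod 4): 1547·t ≡ 0 − 137 = -137 (mod 4).
    Reduce coefficients mod 4: 3·t ≡ 3 (mod 4).
    The inverse of 3 mod 4 is 3 (since 3·3 = 9 = 2·4 + 1), so t ≡ 3·3 = 9 ≡ 1 (mod 4).
    Then x = 137 + 1547·1 = 1684, valid modulo lcm(1547, 4) = 6188: x ≡ 1684 (mod 6188).
Verify against each original: 1684 mod 7 = 4, 1684 mod 17 = 1, 1684 mod 13 = 7, 1684 mod 4 = 0.

x ≡ 1684 (mod 6188).


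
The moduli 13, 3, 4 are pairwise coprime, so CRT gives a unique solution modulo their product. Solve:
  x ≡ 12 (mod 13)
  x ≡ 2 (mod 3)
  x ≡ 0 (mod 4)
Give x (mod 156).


Moduli 13, 3, 4 are pairwise coprime; by CRT there is a unique solution modulo M = 13 · 3 · 4 = 156.
Solve pairwise, accumulating the modulus:
  Start with x ≡ 12 (mod 13).
  Combine with x ≡ 2 (mod 3): since gcd(13, 3) = 1, we get a unique residue mod 39.
    Write x = 12 + 13·t and substitute into x ≡ 2 (mod 3): 13·t ≡ 2 − 12 = -10 (mod 3).
    Reduce coefficients mod 3: 1·t ≡ 2 (mod 3).
    So t ≡ 2 (mod 3).
    Then x = 12 + 13·2 = 38, valid modulo lcm(13, 3) = 39: x ≡ 38 (mod 39).
  Combine with x ≡ 0 (mod 4): since gcd(39, 4) = 1, we get a unique residue mod 156.
    Write x = 38 + 39·t and substitute into x ≡ 0 (mod 4): 39·t ≡ 0 − 38 = -38 (mod 4).
    Reduce coefficients mod 4: 3·t ≡ 2 (mod 4).
    The inverse of 3 mod 4 is 3 (since 3·3 = 9 = 2·4 + 1), so t ≡ 3·2 = 6 ≡ 2 (mod 4).
    Then x = 38 + 39·2 = 116, valid modulo lcm(39, 4) = 156: x ≡ 116 (mod 156).
Verify: 116 mod 13 = 12 ✓, 116 mod 3 = 2 ✓, 116 mod 4 = 0 ✓.

x ≡ 116 (mod 156).


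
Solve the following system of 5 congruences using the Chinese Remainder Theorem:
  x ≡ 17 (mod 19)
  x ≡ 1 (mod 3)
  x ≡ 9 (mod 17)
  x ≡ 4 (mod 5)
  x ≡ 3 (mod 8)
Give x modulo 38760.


Product of moduli M = 19 · 3 · 17 · 5 · 8 = 38760.
Merge one congruence at a time:
  Start: x ≡ 17 (mod 19).
  Combine with x ≡ 1 (mod 3); new modulus lcm = 57.
    Write x = 17 + 19·t and substitute into x ≡ 1 (mod 3): 19·t ≡ 1 − 17 = -16 (mod 3).
    Reduce coefficients mod 3: 1·t ≡ 2 (mod 3).
    So t ≡ 2 (mod 3).
    Then x = 17 + 19·2 = 55, valid modulo lcm(19, 3) = 57: x ≡ 55 (mod 57).
  Combine with x ≡ 9 (mod 17); new modulus lcm = 969.
    Write x = 55 + 57·t and substitute into x ≡ 9 (mod 17): 57·t ≡ 9 − 55 = -46 (mod 17).
    Reduce coefficients mod 17: 6·t ≡ 5 (mod 17).
    The inverse of 6 mod 17 is 3 (since 6·3 = 18 = 1·17 + 1), so t ≡ 3·5 = 15 ≡ 15 (mod 17).
    Then x = 55 + 57·15 = 910, valid modulo lcm(57, 17) = 969: x ≡ 910 (mod 969).
  Combine with x ≡ 4 (mod 5); new modulus lcm = 4845.
    Write x = 910 + 969·t and substitute into x ≡ 4 (mod 5): 969·t ≡ 4 − 910 = -906 (mod 5).
    Reduce coefficients mod 5: 4·t ≡ 4 (mod 5).
    The inverse of 4 mod 5 is 4 (since 4·4 = 16 = 3·5 + 1), so t ≡ 4·4 = 16 ≡ 1 (mod 5).
    Then x = 910 + 969·1 = 1879, valid modulo lcm(969, 5) = 4845: x ≡ 1879 (mod 4845).
  Combine with x ≡ 3 (mod 8); new modulus lcm = 38760.
    Write x = 1879 + 4845·t and substitute into x ≡ 3 (mod 8): 4845·t ≡ 3 − 1879 = -1876 (mod 8).
    Reduce coefficients mod 8: 5·t ≡ 4 (mod 8).
    The inverse of 5 mod 8 is 5 (since 5·5 = 25 = 3·8 + 1), so t ≡ 5·4 = 20 ≡ 4 (mod 8).
    Then x = 1879 + 4845·4 = 21259, valid modulo lcm(4845, 8) = 38760: x ≡ 21259 (mod 38760).
Verify against each original: 21259 mod 19 = 17, 21259 mod 3 = 1, 21259 mod 17 = 9, 21259 mod 5 = 4, 21259 mod 8 = 3.

x ≡ 21259 (mod 38760).


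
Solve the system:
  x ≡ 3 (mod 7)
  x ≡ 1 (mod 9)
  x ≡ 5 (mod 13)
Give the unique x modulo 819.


Moduli 7, 9, 13 are pairwise coprime; by CRT there is a unique solution modulo M = 7 · 9 · 13 = 819.
Solve pairwise, accumulating the modulus:
  Start with x ≡ 3 (mod 7).
  Combine with x ≡ 1 (mod 9): since gcd(7, 9) = 1, we get a unique residue mod 63.
    Write x = 3 + 7·t and substitute into x ≡ 1 (mod 9): 7·t ≡ 1 − 3 = -2 (mod 9).
    Reduce coefficients mod 9: 7·t ≡ 7 (mod 9).
    The inverse of 7 mod 9 is 4 (since 7·4 = 28 = 3·9 + 1), so t ≡ 4·7 = 28 ≡ 1 (mod 9).
    Then x = 3 + 7·1 = 10, valid modulo lcm(7, 9) = 63: x ≡ 10 (mod 63).
  Combine with x ≡ 5 (mod 13): since gcd(63, 13) = 1, we get a unique residue mod 819.
    Write x = 10 + 63·t and substitute into x ≡ 5 (mod 13): 63·t ≡ 5 − 10 = -5 (mod 13).
    Reduce coefficients mod 13: 11·t ≡ 8 (mod 13).
    The inverse of 11 mod 13 is 6 (since 11·6 = 66 = 5·13 + 1), so t ≡ 6·8 = 48 ≡ 9 (mod 13).
    Then x = 10 + 63·9 = 577, valid modulo lcm(63, 13) = 819: x ≡ 577 (mod 819).
Verify: 577 mod 7 = 3 ✓, 577 mod 9 = 1 ✓, 577 mod 13 = 5 ✓.

x ≡ 577 (mod 819).


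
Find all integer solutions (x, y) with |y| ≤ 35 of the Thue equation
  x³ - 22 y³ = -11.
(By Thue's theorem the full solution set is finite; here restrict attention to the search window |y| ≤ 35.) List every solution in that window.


The equation is x³ - 22y³ = -11. For fixed y, x³ = 22·y³ − 11, so a solution requires the RHS to be a perfect cube.
Strategy: iterate y from -35 to 35, compute RHS = 22·y³ − 11, and check whether it is a (positive or negative) perfect cube.
Check small values of y:
  y = 0: RHS = -11 is not a perfect cube.
  y = 1: RHS = 11 is not a perfect cube.
  y = -1: RHS = -33 is not a perfect cube.
  y = 2: RHS = 165 is not a perfect cube.
  y = -2: RHS = -187 is not a perfect cube.
  y = 3: RHS = 583 is not a perfect cube.
  y = -3: RHS = -605 is not a perfect cube.
Continuing the search up to |y| = 35 finds no solutions either.
No (x, y) in the scanned range satisfies the equation.

No integer solutions with |y| ≤ 35.


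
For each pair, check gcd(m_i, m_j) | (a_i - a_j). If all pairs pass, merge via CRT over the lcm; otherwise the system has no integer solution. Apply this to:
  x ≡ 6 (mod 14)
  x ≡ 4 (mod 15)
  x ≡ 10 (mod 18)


Moduli 14, 15, 18 are not pairwise coprime, so CRT works modulo lcm(m_i) when all pairwise compatibility conditions hold.
Pairwise compatibility: gcd(m_i, m_j) must divide a_i - a_j for every pair.
Merge one congruence at a time:
  Start: x ≡ 6 (mod 14).
  Combine with x ≡ 4 (mod 15): gcd(14, 15) = 1; 4 - 6 = -2, which IS divisible by 1, so compatible.
    Write x = 6 + 14·t and substitute into x ≡ 4 (mod 15): 14·t ≡ 4 − 6 = -2 (mod 15).
    Reduce coefficients mod 15: 14·t ≡ 13 (mod 15).
    The inverse of 14 mod 15 is 14 (since 14·14 = 196 = 13·15 + 1), so t ≡ 14·13 = 182 ≡ 2 (mod 15).
    Then x = 6 + 14·2 = 34, valid modulo lcm(14, 15) = 210: x ≡ 34 (mod 210).
  Combine with x ≡ 10 (mod 18): gcd(210, 18) = 6; 10 - 34 = -24, which IS divisible by 6, so compatible.
    Write x = 34 + 210·t and substitute into x ≡ 10 (mod 18): 210·t ≡ 10 − 34 = -24 (mod 18).
    Divide the congruence (and modulus) by g = 6: 35·t ≡ -4 (mod 3).
    Reduce coefficients mod 3: 2·t ≡ 2 (mod 3).
    The inverse of 2 mod 3 is 2 (since 2·2 = 4 = 1·3 + 1), so t ≡ 2·2 = 4 ≡ 1 (mod 3).
    Then x = 34 + 210·1 = 244, valid modulo lcm(210, 18) = 630: x ≡ 244 (mod 630).
Verify: 244 mod 14 = 6, 244 mod 15 = 4, 244 mod 18 = 10.

x ≡ 244 (mod 630).


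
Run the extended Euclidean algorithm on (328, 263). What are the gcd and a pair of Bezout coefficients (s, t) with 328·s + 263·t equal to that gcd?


Euclidean algorithm on (328, 263) — divide until remainder is 0:
  328 = 1 · 263 + 65
  263 = 4 · 65 + 3
  65 = 21 · 3 + 2
  3 = 1 · 2 + 1
  2 = 2 · 1 + 0
gcd(328, 263) = 1.
Track Bezout coefficients alongside the remainders: start with r₀ = 328 = a·1 + b·0 (s = 1, t = 0) and r₁ = 263 = a·0 + b·1 (s = 0, t = 1); each new remainder r_{k+1} = r_{k-1} − q_k·r_k inherits s_{k+1} = s_{k-1} − q_k·s_k, t_{k+1} = t_{k-1} − q_k·t_k, so r_k = a·s_k + b·t_k at every step:
  q = 1: r = 65, s = 1 − 1·0 = 1, t = 0 − 1·1 = -1  (check: 328·1 + 263·(-1) = 65)
  q = 4: r = 3, s = 0 − 4·1 = -4, t = 1 − 4·(-1) = 5  (check: 328·(-4) + 263·5 = 3)
  q = 21: r = 2, s = 1 − 21·(-4) = 85, t = -1 − 21·5 = -106  (check: 328·85 + 263·(-106) = 2)
  q = 1: r = 1, s = -4 − 1·85 = -89, t = 5 − 1·(-106) = 111  (check: 328·(-89) + 263·111 = 1)
The row with r = 1 (the gcd) gives the Bezout coefficients s = -89, t = 111.
Result: 328 · (-89) + 263 · (111) = 1.

gcd(328, 263) = 1; s = -89, t = 111 (check: 328·(-89) + 263·111 = 1).


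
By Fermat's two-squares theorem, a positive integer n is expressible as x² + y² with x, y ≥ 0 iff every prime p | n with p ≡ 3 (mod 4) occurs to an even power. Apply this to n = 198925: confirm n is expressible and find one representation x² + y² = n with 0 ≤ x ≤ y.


Step 1: Factor n = 198925 = 5^2 · 73 · 109.
Step 2: Check the mod-4 condition on each prime factor: 5 ≡ 1 (mod 4), exponent 2; 73 ≡ 1 (mod 4), exponent 1; 109 ≡ 1 (mod 4), exponent 1.
All primes ≡ 3 (mod 4) appear to even exponent (or don't appear), so by the two-squares theorem n IS expressible as a sum of two squares.
Step 3: Build a representation. Group n = k² · m with k = 5 and m = 73 · 109 = 7957 (a product of primes ≡ 1 (mod 4)); a representation of m scales to one of n via (k·x)² + (k·y)² = k²(x² + y²). Each prime p ≡ 1 (mod 4) is itself a sum of two squares; find a² by testing p − a² for a perfect square:
  73: 73 − 1² = 72, 73 − 2² = 69, 73 − 3² = 64 = 8² ⇒ 73 = 3² + 8².
  109: 109 − 1² = 108, 109 − 2² = 105, 109 − 3² = 100 = 10² ⇒ 109 = 3² + 10².
  Combine using the Brahmagupta–Fibonacci identity (a² + b²)(c² + d²) = (ac − bd)² + (ad + bc)² = (ac + bd)² + (ad − bc)²:
  73 · 109 = 7957: from (3² + 8²)(3² + 10²), take (3·3 − 8·10, 3·10 + 8·3) = (9 − 80, 30 + 24) = (-71, 54); dropping signs (only squares matter) gives (71, 54); check 71² + 54² = 5041 + 2916 = 7957 ✓.
  Scale by k = 5: (5·71, 5·54) = (355, 270).
Step 4: Order so x ≤ y and verify: 270² + 355² = 72900 + 126025 = 198925 = n. ✓

n = 198925 = 270² + 355² (one valid representation with x ≤ y).


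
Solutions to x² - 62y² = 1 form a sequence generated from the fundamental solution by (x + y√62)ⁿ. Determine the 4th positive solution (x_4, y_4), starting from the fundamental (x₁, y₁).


Step 1: Find the fundamental solution (x₁, y₁) of x² - 62y² = 1.
  Expand √62 as a continued fraction. a₀ = ⌊√62⌋ = 7; iterate m_{k+1} = d_k·a_k − m_k, d_{k+1} = (62 − m_{k+1}²)/d_k, a_{k+1} = ⌊(a₀ + m_{k+1})/d_{k+1}⌋ (starting m₀ = 0, d₀ = 1), with convergents p_k = a_k·p_{k-1} + p_{k-2}, q_k = a_k·q_{k-1} + q_{k-2} (p₋₁ = 1, q₋₁ = 0):
  k = 0: a₀ = 7; p₀/q₀ = 7/1; p₀² − 62·q₀² = 49 − 62 = -13.
  k = 1: m = 7, d = 13, a = ⌊(7 + 7)/13⌋ = 1; p/q = (1·7 + 1)/(1·1 + 0) = 8/1; p² − 62·q² = 64 − 62 = 2.
  k = 2: m = 6, d = 2, a = ⌊(7 + 6)/2⌋ = 6; p/q = (6·8 + 7)/(6·1 + 1) = 55/7; p² − 62·q² = 3025 − 3038 = -13.
  k = 3: m = 6, d = 13, a = ⌊(7 + 6)/13⌋ = 1; p/q = (1·55 + 8)/(1·7 + 1) = 63/8; p² − 62·q² = 3969 − 3968 = 1.
  The first convergent with p² − 62·q² = 1 gives the fundamental solution (x₁, y₁) = (63, 8).
Step 2: Apply the recurrence (x_{n+1}, y_{n+1}) = (x₁x_n + 62y₁y_n, x₁y_n + y₁x_n) repeatedly.
  From (x_1, y_1) = (63, 8): x_2 = 63·63 + 62·8·8 = 7937; y_2 = 63·8 + 8·63 = 1008.
  From (x_2, y_2) = (7937, 1008): x_3 = 63·7937 + 62·8·1008 = 999999; y_3 = 63·1008 + 8·7937 = 127000.
  From (x_3, y_3) = (999999, 127000): x_4 = 63·999999 + 62·8·127000 = 125991937; y_4 = 63·127000 + 8·999999 = 16000992.
Step 3: Verify x_4² - 62·y_4² = 15873968189011969 - 15873968189011968 = 1 (should be 1). ✓

(x_1, y_1) = (63, 8); (x_4, y_4) = (125991937, 16000992).


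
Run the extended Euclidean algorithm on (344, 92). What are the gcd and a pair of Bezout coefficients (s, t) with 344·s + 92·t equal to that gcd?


Euclidean algorithm on (344, 92) — divide until remainder is 0:
  344 = 3 · 92 + 68
  92 = 1 · 68 + 24
  68 = 2 · 24 + 20
  24 = 1 · 20 + 4
  20 = 5 · 4 + 0
gcd(344, 92) = 4.
Track Bezout coefficients alongside the remainders: start with r₀ = 344 = a·1 + b·0 (s = 1, t = 0) and r₁ = 92 = a·0 + b·1 (s = 0, t = 1); each new remainder r_{k+1} = r_{k-1} − q_k·r_k inherits s_{k+1} = s_{k-1} − q_k·s_k, t_{k+1} = t_{k-1} − q_k·t_k, so r_k = a·s_k + b·t_k at every step:
  q = 3: r = 68, s = 1 − 3·0 = 1, t = 0 − 3·1 = -3  (check: 344·1 + 92·(-3) = 68)
  q = 1: r = 24, s = 0 − 1·1 = -1, t = 1 − 1·(-3) = 4  (check: 344·(-1) + 92·4 = 24)
  q = 2: r = 20, s = 1 − 2·(-1) = 3, t = -3 − 2·4 = -11  (check: 344·3 + 92·(-11) = 20)
  q = 1: r = 4, s = -1 − 1·3 = -4, t = 4 − 1·(-11) = 15  (check: 344·(-4) + 92·15 = 4)
The row with r = 4 (the gcd) gives the Bezout coefficients s = -4, t = 15.
Result: 344 · (-4) + 92 · (15) = 4.

gcd(344, 92) = 4; s = -4, t = 15 (check: 344·(-4) + 92·15 = 4).


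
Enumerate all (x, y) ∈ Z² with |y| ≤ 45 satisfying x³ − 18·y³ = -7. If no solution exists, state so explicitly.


The equation is x³ - 18y³ = -7. For fixed y, x³ = 18·y³ − 7, so a solution requires the RHS to be a perfect cube.
Strategy: iterate y from -45 to 45, compute RHS = 18·y³ − 7, and check whether it is a (positive or negative) perfect cube.
Check small values of y:
  y = 0: RHS = -7 is not a perfect cube.
  y = 1: RHS = 11 is not a perfect cube.
  y = -1: RHS = -25 is not a perfect cube.
  y = 2: RHS = 137 is not a perfect cube.
  y = -2: RHS = -151 is not a perfect cube.
  y = 3: RHS = 479 is not a perfect cube.
  y = -3: RHS = -493 is not a perfect cube.
Continuing the search up to |y| = 45 finds no solutions either.
No (x, y) in the scanned range satisfies the equation.

No integer solutions with |y| ≤ 45.


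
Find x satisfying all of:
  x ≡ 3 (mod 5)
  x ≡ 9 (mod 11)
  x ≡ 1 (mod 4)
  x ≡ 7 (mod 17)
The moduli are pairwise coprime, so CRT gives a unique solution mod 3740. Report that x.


Product of moduli M = 5 · 11 · 4 · 17 = 3740.
Merge one congruence at a time:
  Start: x ≡ 3 (mod 5).
  Combine with x ≡ 9 (mod 11); new modulus lcm = 55.
    Write x = 3 + 5·t and substitute into x ≡ 9 (mod 11): 5·t ≡ 9 − 3 = 6 (mod 11).
    The inverse of 5 mod 11 is 9 (since 5·9 = 45 = 4·11 + 1), so t ≡ 9·6 = 54 ≡ 10 (mod 11).
    Then x = 3 + 5·10 = 53, valid modulo lcm(5, 11) = 55: x ≡ 53 (mod 55).
  Combine with x ≡ 1 (mod 4); new modulus lcm = 220.
    Write x = 53 + 55·t and substitute into x ≡ 1 (mod 4): 55·t ≡ 1 − 53 = -52 (mod 4).
    Reduce coefficients mod 4: 3·t ≡ 0 (mod 4).
    The inverse of 3 mod 4 is 3 (since 3·3 = 9 = 2·4 + 1), so t ≡ 3·0 = 0 ≡ 0 (mod 4).
    Then x = 53 + 55·0 = 53, valid modulo lcm(55, 4) = 220: x ≡ 53 (mod 220).
  Combine with x ≡ 7 (mod 17); new modulus lcm = 3740.
    Write x = 53 + 220·t and substitute into x ≡ 7 (mod 17): 220·t ≡ 7 − 53 = -46 (mod 17).
    Reduce coefficients mod 17: 16·t ≡ 5 (mod 17).
    The inverse of 16 mod 17 is 16 (since 16·16 = 256 = 15·17 + 1), so t ≡ 16·5 = 80 ≡ 12 (mod 17).
    Then x = 53 + 220·12 = 2693, valid modulo lcm(220, 17) = 3740: x ≡ 2693 (mod 3740).
Verify against each original: 2693 mod 5 = 3, 2693 mod 11 = 9, 2693 mod 4 = 1, 2693 mod 17 = 7.

x ≡ 2693 (mod 3740).


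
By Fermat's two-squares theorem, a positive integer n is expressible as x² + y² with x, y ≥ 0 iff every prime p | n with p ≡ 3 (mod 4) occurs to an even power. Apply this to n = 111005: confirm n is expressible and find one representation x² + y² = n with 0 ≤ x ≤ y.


Step 1: Factor n = 111005 = 5 · 149^2.
Step 2: Check the mod-4 condition on each prime factor: 5 ≡ 1 (mod 4), exponent 1; 149 ≡ 1 (mod 4), exponent 2.
All primes ≡ 3 (mod 4) appear to even exponent (or don't appear), so by the two-squares theorem n IS expressible as a sum of two squares.
Step 3: Build a representation. Here n = 5 · 149 · 149 is a product of primes ≡ 1 (mod 4). Each prime p ≡ 1 (mod 4) is itself a sum of two squares; find a² by testing p − a² for a perfect square:
  5: 5 − 1² = 4 = 2² ⇒ 5 = 1² + 2².
  149: 149 − 1² = 148, 149 − 2² = 145, 149 − 3² = 140, 149 − 4² = 133, 149 − 5² = 124, 149 − 6² = 113, 149 − 7² = 100 = 10² ⇒ 149 = 7² + 10².
  Combine using the Brahmagupta–Fibonacci identity (a² + b²)(c² + d²) = (ac − bd)² + (ad + bc)² = (ac + bd)² + (ad − bc)²:
  5 · 149 = 745: from (1² + 2²)(7² + 10²), take (1·7 − 2·10, 1·10 + 2·7) = (7 − 20, 10 + 14) = (-13, 24); dropping signs (only squares matter) gives (13, 24); check 13² + 24² = 169 + 576 = 745 ✓.
  745 · 149 = 111005: from (13² + 24²)(7² + 10²), take (13·7 − 24·10, 13·10 + 24·7) = (91 − 240, 130 + 168) = (-149, 298); dropping signs (only squares matter) gives (149, 298); check 149² + 298² = 22201 + 88804 = 111005 ✓.
Step 4: Order so x ≤ y and verify: 149² + 298² = 22201 + 88804 = 111005 = n. ✓

n = 111005 = 149² + 298² (one valid representation with x ≤ y).


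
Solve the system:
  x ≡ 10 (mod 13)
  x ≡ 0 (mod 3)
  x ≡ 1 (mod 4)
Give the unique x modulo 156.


Moduli 13, 3, 4 are pairwise coprime; by CRT there is a unique solution modulo M = 13 · 3 · 4 = 156.
Solve pairwise, accumulating the modulus:
  Start with x ≡ 10 (mod 13).
  Combine with x ≡ 0 (mod 3): since gcd(13, 3) = 1, we get a unique residue mod 39.
    Write x = 10 + 13·t and substitute into x ≡ 0 (mod 3): 13·t ≡ 0 − 10 = -10 (mod 3).
    Reduce coefficients mod 3: 1·t ≡ 2 (mod 3).
    So t ≡ 2 (mod 3).
    Then x = 10 + 13·2 = 36, valid modulo lcm(13, 3) = 39: x ≡ 36 (mod 39).
  Combine with x ≡ 1 (mod 4): since gcd(39, 4) = 1, we get a unique residue mod 156.
    Write x = 36 + 39·t and substitute into x ≡ 1 (mod 4): 39·t ≡ 1 − 36 = -35 (mod 4).
    Reduce coefficients mod 4: 3·t ≡ 1 (mod 4).
    The inverse of 3 mod 4 is 3 (since 3·3 = 9 = 2·4 + 1), so t ≡ 3·1 = 3 ≡ 3 (mod 4).
    Then x = 36 + 39·3 = 153, valid modulo lcm(39, 4) = 156: x ≡ 153 (mod 156).
Verify: 153 mod 13 = 10 ✓, 153 mod 3 = 0 ✓, 153 mod 4 = 1 ✓.

x ≡ 153 (mod 156).


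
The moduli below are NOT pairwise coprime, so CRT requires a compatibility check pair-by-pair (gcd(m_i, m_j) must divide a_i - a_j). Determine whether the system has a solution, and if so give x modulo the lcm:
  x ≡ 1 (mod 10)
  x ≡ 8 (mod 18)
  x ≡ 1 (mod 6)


Moduli 10, 18, 6 are not pairwise coprime, so CRT works modulo lcm(m_i) when all pairwise compatibility conditions hold.
Pairwise compatibility: gcd(m_i, m_j) must divide a_i - a_j for every pair.
Merge one congruence at a time:
  Start: x ≡ 1 (mod 10).
  Combine with x ≡ 8 (mod 18): gcd(10, 18) = 2, and 8 - 1 = 7 is NOT divisible by 2.
    ⇒ system is inconsistent (no integer solution).

No solution (the system is inconsistent).


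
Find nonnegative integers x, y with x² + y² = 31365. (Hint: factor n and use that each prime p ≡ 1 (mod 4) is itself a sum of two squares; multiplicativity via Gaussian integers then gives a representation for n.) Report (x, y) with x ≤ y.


Step 1: Factor n = 31365 = 3^2 · 5 · 17 · 41.
Step 2: Check the mod-4 condition on each prime factor: 3 ≡ 3 (mod 4), exponent 2 (must be even); 5 ≡ 1 (mod 4), exponent 1; 17 ≡ 1 (mod 4), exponent 1; 41 ≡ 1 (mod 4), exponent 1.
All primes ≡ 3 (mod 4) appear to even exponent (or don't appear), so by the two-squares theorem n IS expressible as a sum of two squares.
Step 3: Build a representation. Group n = k² · m with k = 3 and m = 5 · 17 · 41 = 3485 (a product of primes ≡ 1 (mod 4)); a representation of m scales to one of n via (k·x)² + (k·y)² = k²(x² + y²). Each prime p ≡ 1 (mod 4) is itself a sum of two squares; find a² by testing p − a² for a perfect square:
  5: 5 − 1² = 4 = 2² ⇒ 5 = 1² + 2².
  17: 17 − 1² = 16 = 4² ⇒ 17 = 1² + 4².
  41: 41 − 1² = 40, 41 − 2² = 37, 41 − 3² = 32, 41 − 4² = 25 = 5² ⇒ 41 = 4² + 5².
  Combine using the Brahmagupta–Fibonacci identity (a² + b²)(c² + d²) = (ac − bd)² + (ad + bc)² = (ac + bd)² + (ad − bc)²:
  5 · 17 = 85: from (1² + 2²)(1² + 4²), take (1·1 − 2·4, 1·4 + 2·1) = (1 − 8, 4 + 2) = (-7, 6); dropping signs (only squares matter) gives (7, 6); check 7² + 6² = 49 + 36 = 85 ✓.
  85 · 41 = 3485: from (7² + 6²)(4² + 5²), take (7·4 − 6·5, 7·5 + 6·4) = (28 − 30, 35 + 24) = (-2, 59); dropping signs (only squares matter) gives (2, 59); check 2² + 59² = 4 + 3481 = 3485 ✓.
  Scale by k = 3: (3·2, 3·59) = (6, 177).
Step 4: Order so x ≤ y and verify: 6² + 177² = 36 + 31329 = 31365 = n. ✓

n = 31365 = 6² + 177² (one valid representation with x ≤ y).


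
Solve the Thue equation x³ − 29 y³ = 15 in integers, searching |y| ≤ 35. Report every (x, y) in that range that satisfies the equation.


The equation is x³ - 29y³ = 15. For fixed y, x³ = 29·y³ + 15, so a solution requires the RHS to be a perfect cube.
Strategy: iterate y from -35 to 35, compute RHS = 29·y³ + 15, and check whether it is a (positive or negative) perfect cube.
Check small values of y:
  y = 0: RHS = 15 is not a perfect cube.
  y = 1: RHS = 44 is not a perfect cube.
  y = -1: RHS = -14 is not a perfect cube.
  y = 2: RHS = 247 is not a perfect cube.
  y = -2: RHS = -217 is not a perfect cube.
  y = 3: RHS = 798 is not a perfect cube.
  y = -3: RHS = -768 is not a perfect cube.
Continuing the search up to |y| = 35 finds no solutions either.
No (x, y) in the scanned range satisfies the equation.

No integer solutions with |y| ≤ 35.


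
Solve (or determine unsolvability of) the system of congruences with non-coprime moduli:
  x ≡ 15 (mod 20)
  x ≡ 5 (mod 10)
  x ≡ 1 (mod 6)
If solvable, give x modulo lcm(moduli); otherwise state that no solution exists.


Moduli 20, 10, 6 are not pairwise coprime, so CRT works modulo lcm(m_i) when all pairwise compatibility conditions hold.
Pairwise compatibility: gcd(m_i, m_j) must divide a_i - a_j for every pair.
Merge one congruence at a time:
  Start: x ≡ 15 (mod 20).
  Combine with x ≡ 5 (mod 10): gcd(20, 10) = 10; 5 - 15 = -10, which IS divisible by 10, so compatible.
    Write x = 15 + 20·t and substitute into x ≡ 5 (mod 10): 20·t ≡ 5 − 15 = -10 (mod 10).
    Divide the congruence (and modulus) by g = 10: 2·t ≡ -1 (mod 1).
    Modulo 1 every t works; take t = 0.
    Then x = 15 + 20·0 = 15, valid modulo lcm(20, 10) = 20: x ≡ 15 (mod 20).
  Combine with x ≡ 1 (mod 6): gcd(20, 6) = 2; 1 - 15 = -14, which IS divisible by 2, so compatible.
    Write x = 15 + 20·t and substitute into x ≡ 1 (mod 6): 20·t ≡ 1 − 15 = -14 (mod 6).
    Divide the congruence (and modulus) by g = 2: 10·t ≡ -7 (mod 3).
    Reduce coefficients mod 3: 1·t ≡ 2 (mod 3).
    So t ≡ 2 (mod 3).
    Then x = 15 + 20·2 = 55, valid modulo lcm(20, 6) = 60: x ≡ 55 (mod 60).
Verify: 55 mod 20 = 15, 55 mod 10 = 5, 55 mod 6 = 1.

x ≡ 55 (mod 60).


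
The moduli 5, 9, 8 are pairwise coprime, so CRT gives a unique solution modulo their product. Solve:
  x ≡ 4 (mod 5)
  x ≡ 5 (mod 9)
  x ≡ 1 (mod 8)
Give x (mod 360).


Moduli 5, 9, 8 are pairwise coprime; by CRT there is a unique solution modulo M = 5 · 9 · 8 = 360.
Solve pairwise, accumulating the modulus:
  Start with x ≡ 4 (mod 5).
  Combine with x ≡ 5 (mod 9): since gcd(5, 9) = 1, we get a unique residue mod 45.
    Write x = 4 + 5·t and substitute into x ≡ 5 (mod 9): 5·t ≡ 5 − 4 = 1 (mod 9).
    The inverse of 5 mod 9 is 2 (since 5·2 = 10 = 1·9 + 1), so t ≡ 2·1 = 2 ≡ 2 (mod 9).
    Then x = 4 + 5·2 = 14, valid modulo lcm(5, 9) = 45: x ≡ 14 (mod 45).
  Combine with x ≡ 1 (mod 8): since gcd(45, 8) = 1, we get a unique residue mod 360.
    Write x = 14 + 45·t and substitute into x ≡ 1 (mod 8): 45·t ≡ 1 − 14 = -13 (mod 8).
    Reduce coefficients mod 8: 5·t ≡ 3 (mod 8).
    The inverse of 5 mod 8 is 5 (since 5·5 = 25 = 3·8 + 1), so t ≡ 5·3 = 15 ≡ 7 (mod 8).
    Then x = 14 + 45·7 = 329, valid modulo lcm(45, 8) = 360: x ≡ 329 (mod 360).
Verify: 329 mod 5 = 4 ✓, 329 mod 9 = 5 ✓, 329 mod 8 = 1 ✓.

x ≡ 329 (mod 360).


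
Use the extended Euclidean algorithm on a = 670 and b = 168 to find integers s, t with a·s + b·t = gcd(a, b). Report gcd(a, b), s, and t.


Euclidean algorithm on (670, 168) — divide until remainder is 0:
  670 = 3 · 168 + 166
  168 = 1 · 166 + 2
  166 = 83 · 2 + 0
gcd(670, 168) = 2.
Track Bezout coefficients alongside the remainders: start with r₀ = 670 = a·1 + b·0 (s = 1, t = 0) and r₁ = 168 = a·0 + b·1 (s = 0, t = 1); each new remainder r_{k+1} = r_{k-1} − q_k·r_k inherits s_{k+1} = s_{k-1} − q_k·s_k, t_{k+1} = t_{k-1} − q_k·t_k, so r_k = a·s_k + b·t_k at every step:
  q = 3: r = 166, s = 1 − 3·0 = 1, t = 0 − 3·1 = -3  (check: 670·1 + 168·(-3) = 166)
  q = 1: r = 2, s = 0 − 1·1 = -1, t = 1 − 1·(-3) = 4  (check: 670·(-1) + 168·4 = 2)
The row with r = 2 (the gcd) gives the Bezout coefficients s = -1, t = 4.
Result: 670 · (-1) + 168 · (4) = 2.

gcd(670, 168) = 2; s = -1, t = 4 (check: 670·(-1) + 168·4 = 2).


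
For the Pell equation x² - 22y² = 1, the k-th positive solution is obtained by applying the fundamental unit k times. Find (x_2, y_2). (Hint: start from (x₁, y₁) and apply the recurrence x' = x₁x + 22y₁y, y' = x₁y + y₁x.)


Step 1: Find the fundamental solution (x₁, y₁) of x² - 22y² = 1.
  Expand √22 as a continued fraction. a₀ = ⌊√22⌋ = 4; iterate m_{k+1} = d_k·a_k − m_k, d_{k+1} = (22 − m_{k+1}²)/d_k, a_{k+1} = ⌊(a₀ + m_{k+1})/d_{k+1}⌋ (starting m₀ = 0, d₀ = 1), with convergents p_k = a_k·p_{k-1} + p_{k-2}, q_k = a_k·q_{k-1} + q_{k-2} (p₋₁ = 1, q₋₁ = 0):
  k = 0: a₀ = 4; p₀/q₀ = 4/1; p₀² − 22·q₀² = 16 − 22 = -6.
  k = 1: m = 4, d = 6, a = ⌊(4 + 4)/6⌋ = 1; p/q = (1·4 + 1)/(1·1 + 0) = 5/1; p² − 22·q² = 25 − 22 = 3.
  k = 2: m = 2, d = 3, a = ⌊(4 + 2)/3⌋ = 2; p/q = (2·5 + 4)/(2·1 + 1) = 14/3; p² − 22·q² = 196 − 198 = -2.
  k = 3: m = 4, d = 2, a = ⌊(4 + 4)/2⌋ = 4; p/q = (4·14 + 5)/(4·3 + 1) = 61/13; p² − 22·q² = 3721 − 3718 = 3.
  k = 4: m = 4, d = 3, a = ⌊(4 + 4)/3⌋ = 2; p/q = (2·61 + 14)/(2·13 + 3) = 136/29; p² − 22·q² = 18496 − 18502 = -6.
  k = 5: m = 2, d = 6, a = ⌊(4 + 2)/6⌋ = 1; p/q = (1·136 + 61)/(1·29 + 13) = 197/42; p² − 22·q² = 38809 − 38808 = 1.
  The first convergent with p² − 22·q² = 1 gives the fundamental solution (x₁, y₁) = (197, 42).
Step 2: Apply the recurrence (x_{n+1}, y_{n+1}) = (x₁x_n + 22y₁y_n, x₁y_n + y₁x_n) repeatedly.
  From (x_1, y_1) = (197, 42): x_2 = 197·197 + 22·42·42 = 77617; y_2 = 197·42 + 42·197 = 16548.
Step 3: Verify x_2² - 22·y_2² = 6024398689 - 6024398688 = 1 (should be 1). ✓

(x_1, y_1) = (197, 42); (x_2, y_2) = (77617, 16548).


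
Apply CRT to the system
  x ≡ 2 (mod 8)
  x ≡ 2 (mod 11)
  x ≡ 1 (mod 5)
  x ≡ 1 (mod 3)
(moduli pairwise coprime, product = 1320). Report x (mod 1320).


Product of moduli M = 8 · 11 · 5 · 3 = 1320.
Merge one congruence at a time:
  Start: x ≡ 2 (mod 8).
  Combine with x ≡ 2 (mod 11); new modulus lcm = 88.
    Write x = 2 + 8·t and substitute into x ≡ 2 (mod 11): 8·t ≡ 2 − 2 = 0 (mod 11).
    The inverse of 8 mod 11 is 7 (since 8·7 = 56 = 5·11 + 1), so t ≡ 7·0 = 0 ≡ 0 (mod 11).
    Then x = 2 + 8·0 = 2, valid modulo lcm(8, 11) = 88: x ≡ 2 (mod 88).
  Combine with x ≡ 1 (mod 5); new modulus lcm = 440.
    Write x = 2 + 88·t and substitute into x ≡ 1 (mod 5): 88·t ≡ 1 − 2 = -1 (mod 5).
    Reduce coefficients mod 5: 3·t ≡ 4 (mod 5).
    The inverse of 3 mod 5 is 2 (since 3·2 = 6 = 1·5 + 1), so t ≡ 2·4 = 8 ≡ 3 (mod 5).
    Then x = 2 + 88·3 = 266, valid modulo lcm(88, 5) = 440: x ≡ 266 (mod 440).
  Combine with x ≡ 1 (mod 3); new modulus lcm = 1320.
    Write x = 266 + 440·t and substitute into x ≡ 1 (mod 3): 440·t ≡ 1 − 266 = -265 (mod 3).
    Reduce coefficients mod 3: 2·t ≡ 2 (mod 3).
    The inverse of 2 mod 3 is 2 (since 2·2 = 4 = 1·3 + 1), so t ≡ 2·2 = 4 ≡ 1 (mod 3).
    Then x = 266 + 440·1 = 706, valid modulo lcm(440, 3) = 1320: x ≡ 706 (mod 1320).
Verify against each original: 706 mod 8 = 2, 706 mod 11 = 2, 706 mod 5 = 1, 706 mod 3 = 1.

x ≡ 706 (mod 1320).


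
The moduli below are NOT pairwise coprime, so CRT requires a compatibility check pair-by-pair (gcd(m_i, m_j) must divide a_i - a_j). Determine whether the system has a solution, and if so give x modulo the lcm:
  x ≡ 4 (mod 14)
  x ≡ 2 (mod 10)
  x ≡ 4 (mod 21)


Moduli 14, 10, 21 are not pairwise coprime, so CRT works modulo lcm(m_i) when all pairwise compatibility conditions hold.
Pairwise compatibility: gcd(m_i, m_j) must divide a_i - a_j for every pair.
Merge one congruence at a time:
  Start: x ≡ 4 (mod 14).
  Combine with x ≡ 2 (mod 10): gcd(14, 10) = 2; 2 - 4 = -2, which IS divisible by 2, so compatible.
    Write x = 4 + 14·t and substitute into x ≡ 2 (mod 10): 14·t ≡ 2 − 4 = -2 (mod 10).
    Divide the congruence (and modulus) by g = 2: 7·t ≡ -1 (mod 5).
    Reduce coefficients mod 5: 2·t ≡ 4 (mod 5).
    The inverse of 2 mod 5 is 3 (since 2·3 = 6 = 1·5 + 1), so t ≡ 3·4 = 12 ≡ 2 (mod 5).
    Then x = 4 + 14·2 = 32, valid modulo lcm(14, 10) = 70: x ≡ 32 (mod 70).
  Combine with x ≡ 4 (mod 21): gcd(70, 21) = 7; 4 - 32 = -28, which IS divisible by 7, so compatible.
    Write x = 32 + 70·t and substitute into x ≡ 4 (mod 21): 70·t ≡ 4 − 32 = -28 (mod 21).
    Divide the congruence (and modulus) by g = 7: 10·t ≡ -4 (mod 3).
    Reduce coefficients mod 3: 1·t ≡ 2 (mod 3).
    So t ≡ 2 (mod 3).
    Then x = 32 + 70·2 = 172, valid modulo lcm(70, 21) = 210: x ≡ 172 (mod 210).
Verify: 172 mod 14 = 4, 172 mod 10 = 2, 172 mod 21 = 4.

x ≡ 172 (mod 210).


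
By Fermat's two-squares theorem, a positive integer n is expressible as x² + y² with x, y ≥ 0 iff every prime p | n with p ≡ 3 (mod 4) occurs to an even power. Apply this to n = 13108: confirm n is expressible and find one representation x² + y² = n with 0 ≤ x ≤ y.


Step 1: Factor n = 13108 = 2^2 · 29 · 113.
Step 2: Check the mod-4 condition on each prime factor: 2 = 2 (special); 29 ≡ 1 (mod 4), exponent 1; 113 ≡ 1 (mod 4), exponent 1.
All primes ≡ 3 (mod 4) appear to even exponent (or don't appear), so by the two-squares theorem n IS expressible as a sum of two squares.
Step 3: Build a representation. Group n = k² · m with k = 2 and m = 29 · 113 = 3277 (a product of primes ≡ 1 (mod 4)); a representation of m scales to one of n via (k·x)² + (k·y)² = k²(x² + y²). Each prime p ≡ 1 (mod 4) is itself a sum of two squares; find a² by testing p − a² for a perfect square:
  29: 29 − 1² = 28, 29 − 2² = 25 = 5² ⇒ 29 = 2² + 5².
  113: 113 − 1² = 112, 113 − 2² = 109, 113 − 3² = 104, 113 − 4² = 97, 113 − 5² = 88, 113 − 6² = 77, 113 − 7² = 64 = 8² ⇒ 113 = 7² + 8².
  Combine using the Brahmagupta–Fibonacci identity (a² + b²)(c² + d²) = (ac − bd)² + (ad + bc)² = (ac + bd)² + (ad − bc)²:
  29 · 113 = 3277: from (2² + 5²)(7² + 8²), take (2·7 − 5·8, 2·8 + 5·7) = (14 − 40, 16 + 35) = (-26, 51); dropping signs (only squares matter) gives (26, 51); check 26² + 51² = 676 + 2601 = 3277 ✓.
  Scale by k = 2: (2·26, 2·51) = (52, 102).
Step 4: Order so x ≤ y and verify: 52² + 102² = 2704 + 10404 = 13108 = n. ✓

n = 13108 = 52² + 102² (one valid representation with x ≤ y).


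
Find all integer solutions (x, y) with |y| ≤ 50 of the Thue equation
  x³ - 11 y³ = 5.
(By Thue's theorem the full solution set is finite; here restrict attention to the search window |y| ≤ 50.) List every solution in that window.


The equation is x³ - 11y³ = 5. For fixed y, x³ = 11·y³ + 5, so a solution requires the RHS to be a perfect cube.
Strategy: iterate y from -50 to 50, compute RHS = 11·y³ + 5, and check whether it is a (positive or negative) perfect cube.
Check small values of y:
  y = 0: RHS = 5 is not a perfect cube.
  y = 1: RHS = 16 is not a perfect cube.
  y = -1: RHS = -6 is not a perfect cube.
  y = 2: RHS = 93 is not a perfect cube.
  y = -2: RHS = -83 is not a perfect cube.
  y = 3: RHS = 302 is not a perfect cube.
  y = -3: RHS = -292 is not a perfect cube.
Continuing the search up to |y| = 50 finds no solutions either.
No (x, y) in the scanned range satisfies the equation.

No integer solutions with |y| ≤ 50.


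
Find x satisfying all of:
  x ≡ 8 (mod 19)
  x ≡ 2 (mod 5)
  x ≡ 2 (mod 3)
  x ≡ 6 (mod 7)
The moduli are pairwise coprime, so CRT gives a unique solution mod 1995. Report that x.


Product of moduli M = 19 · 5 · 3 · 7 = 1995.
Merge one congruence at a time:
  Start: x ≡ 8 (mod 19).
  Combine with x ≡ 2 (mod 5); new modulus lcm = 95.
    Write x = 8 + 19·t and substitute into x ≡ 2 (mod 5): 19·t ≡ 2 − 8 = -6 (mod 5).
    Reduce coefficients mod 5: 4·t ≡ 4 (mod 5).
    The inverse of 4 mod 5 is 4 (since 4·4 = 16 = 3·5 + 1), so t ≡ 4·4 = 16 ≡ 1 (mod 5).
    Then x = 8 + 19·1 = 27, valid modulo lcm(19, 5) = 95: x ≡ 27 (mod 95).
  Combine with x ≡ 2 (mod 3); new modulus lcm = 285.
    Write x = 27 + 95·t and substitute into x ≡ 2 (mod 3): 95·t ≡ 2 − 27 = -25 (mod 3).
    Reduce coefficients mod 3: 2·t ≡ 2 (mod 3).
    The inverse of 2 mod 3 is 2 (since 2·2 = 4 = 1·3 + 1), so t ≡ 2·2 = 4 ≡ 1 (mod 3).
    Then x = 27 + 95·1 = 122, valid modulo lcm(95, 3) = 285: x ≡ 122 (mod 285).
  Combine with x ≡ 6 (mod 7); new modulus lcm = 1995.
    Write x = 122 + 285·t and substitute into x ≡ 6 (mod 7): 285·t ≡ 6 − 122 = -116 (mod 7).
    Reduce coefficients mod 7: 5·t ≡ 3 (mod 7).
    The inverse of 5 mod 7 is 3 (since 5·3 = 15 = 2·7 + 1), so t ≡ 3·3 = 9 ≡ 2 (mod 7).
    Then x = 122 + 285·2 = 692, valid modulo lcm(285, 7) = 1995: x ≡ 692 (mod 1995).
Verify against each original: 692 mod 19 = 8, 692 mod 5 = 2, 692 mod 3 = 2, 692 mod 7 = 6.

x ≡ 692 (mod 1995).
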